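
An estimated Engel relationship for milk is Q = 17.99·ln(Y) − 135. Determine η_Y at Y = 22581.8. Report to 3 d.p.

At Y = 22581.8: Q = 45.348.
dQ/dY = 17.99/Y = 0.000796659 at this income.
η = (dQ/dY)·(Y/Q) = 0.000796659 × (22581.8/45.348) = 0.397.

0.397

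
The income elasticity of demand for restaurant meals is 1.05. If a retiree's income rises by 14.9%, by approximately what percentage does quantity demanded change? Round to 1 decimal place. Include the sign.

15.6%

%ΔQ ≈ η × %ΔI = 1.05 × 14.9% = 15.6%.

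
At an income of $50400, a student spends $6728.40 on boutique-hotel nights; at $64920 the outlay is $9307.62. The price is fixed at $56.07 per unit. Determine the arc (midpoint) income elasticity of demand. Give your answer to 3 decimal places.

1.277

With a constant price, Q₁ = 6728.40/56.07 = 120.000 and Q₂ = 9307.62/56.07 = 166.000 (equivalently, work directly with expenditure since P cancels).
Midpoint %ΔQ = (9307.62 − 6728.40)/8018.01 = 0.32168; midpoint %ΔI = (64920 − 50400)/57660 = 0.25182.
η = 0.32168 / 0.25182 = 1.277.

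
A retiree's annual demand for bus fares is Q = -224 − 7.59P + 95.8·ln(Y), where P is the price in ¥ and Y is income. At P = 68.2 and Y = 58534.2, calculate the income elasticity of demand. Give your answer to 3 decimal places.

At P = 68.2, Y = 58534.2: Q = 309.994.
Holding P constant, ∂Q/∂Y = 95.8/Y = 0.00163665.
η_Y = (∂Q/∂Y)·(Y/Q) = 0.00163665 × (58534.2/309.994) = 0.309.

0.309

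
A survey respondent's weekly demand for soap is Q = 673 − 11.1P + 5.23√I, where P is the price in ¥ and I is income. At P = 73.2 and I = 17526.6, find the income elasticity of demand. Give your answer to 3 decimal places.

0.626

At P = 73.2, I = 17526.6: Q = 552.870.
Holding P constant, ∂Q/∂I = 5.23/(2√I) = 0.0197525.
η_I = (∂Q/∂I)·(I/Q) = 0.0197525 × (17526.6/552.870) = 0.626.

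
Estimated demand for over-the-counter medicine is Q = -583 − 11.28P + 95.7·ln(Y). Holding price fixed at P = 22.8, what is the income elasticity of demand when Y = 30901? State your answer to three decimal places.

At P = 22.8, Y = 30901: Q = 149.215.
Holding P constant, ∂Q/∂Y = 95.7/Y = 0.00309699.
η_Y = (∂Q/∂Y)·(Y/Q) = 0.00309699 × (30901/149.215) = 0.641.

0.641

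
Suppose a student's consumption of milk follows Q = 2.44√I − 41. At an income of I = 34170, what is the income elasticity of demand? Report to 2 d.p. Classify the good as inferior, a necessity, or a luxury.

0.55 (necessity)

At I = 34170: Q = 410.037.
dQ/dI = 2.44/(2√I) = 0.0065999 at this income.
η = (dQ/dI)·(I/Q) = 0.0065999 × (34170/410.037) = 0.55.
Since 0 < η < 1, the good is a necessity.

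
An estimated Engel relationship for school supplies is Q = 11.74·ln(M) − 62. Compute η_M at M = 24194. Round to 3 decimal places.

At M = 24194: Q = 56.502.
dQ/dM = 11.74/M = 0.000485244 at this income.
η = (dQ/dM)·(M/Q) = 0.000485244 × (24194/56.502) = 0.208.

0.208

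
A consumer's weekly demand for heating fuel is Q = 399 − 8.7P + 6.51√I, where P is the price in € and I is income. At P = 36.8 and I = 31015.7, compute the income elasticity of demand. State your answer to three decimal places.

0.468

At P = 36.8, I = 31015.7: Q = 1225.334.
Holding P constant, ∂Q/∂I = 6.51/(2√I) = 0.0184825.
η_I = (∂Q/∂I)·(I/Q) = 0.0184825 × (31015.7/1225.334) = 0.468.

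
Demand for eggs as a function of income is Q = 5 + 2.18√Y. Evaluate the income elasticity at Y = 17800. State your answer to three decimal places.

At Y = 17800: Q = 295.848.
dQ/dY = 2.18/(2√Y) = 0.0081699 at this income.
η = (dQ/dY)·(Y/Q) = 0.0081699 × (17800/295.848) = 0.492.

0.492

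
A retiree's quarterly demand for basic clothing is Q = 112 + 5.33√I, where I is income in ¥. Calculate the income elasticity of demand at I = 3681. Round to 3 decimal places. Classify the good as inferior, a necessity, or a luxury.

0.371 (necessity)

At I = 3681: Q = 435.378.
dQ/dI = 5.33/(2√I) = 0.0439253 at this income.
η = (dQ/dI)·(I/Q) = 0.0439253 × (3681/435.378) = 0.371.
Since 0 < η < 1, the good is a necessity.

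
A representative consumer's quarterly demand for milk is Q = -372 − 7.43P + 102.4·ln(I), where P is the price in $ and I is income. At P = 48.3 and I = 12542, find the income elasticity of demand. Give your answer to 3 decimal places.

At P = 48.3, I = 12542: Q = 235.463.
Holding P constant, ∂Q/∂I = 102.4/I = 0.00816457.
η_I = (∂Q/∂I)·(I/Q) = 0.00816457 × (12542/235.463) = 0.435.

0.435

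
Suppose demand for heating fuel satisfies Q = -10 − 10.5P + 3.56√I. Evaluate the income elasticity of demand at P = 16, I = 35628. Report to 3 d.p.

0.680

At P = 16, I = 35628: Q = 493.964.
Holding P constant, ∂Q/∂I = 3.56/(2√I) = 0.00943027.
η_I = (∂Q/∂I)·(I/Q) = 0.00943027 × (35628/493.964) = 0.680.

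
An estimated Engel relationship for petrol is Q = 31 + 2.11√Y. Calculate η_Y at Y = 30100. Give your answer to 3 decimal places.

0.461

At Y = 30100: Q = 397.071.
dQ/dY = 2.11/(2√Y) = 0.00608092 at this income.
η = (dQ/dY)·(Y/Q) = 0.00608092 × (30100/397.071) = 0.461.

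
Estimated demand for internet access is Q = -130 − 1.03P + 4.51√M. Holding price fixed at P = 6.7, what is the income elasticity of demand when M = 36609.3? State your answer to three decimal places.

At P = 6.7, M = 36609.3: Q = 726.022.
Holding P constant, ∂Q/∂M = 4.51/(2√M) = 0.0117856.
η_M = (∂Q/∂M)·(M/Q) = 0.0117856 × (36609.3/726.022) = 0.594.

0.594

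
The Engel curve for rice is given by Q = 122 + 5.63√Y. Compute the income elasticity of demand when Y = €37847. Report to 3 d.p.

0.450

At Y = 37847: Q = 1217.277.
dQ/dY = 5.63/(2√Y) = 0.0144698 at this income.
η = (dQ/dY)·(Y/Q) = 0.0144698 × (37847/1217.277) = 0.450.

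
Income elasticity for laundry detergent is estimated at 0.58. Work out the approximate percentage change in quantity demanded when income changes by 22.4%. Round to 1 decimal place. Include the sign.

%ΔQ ≈ η × %ΔI = 0.58 × 22.4% = 13.0%.

13.0%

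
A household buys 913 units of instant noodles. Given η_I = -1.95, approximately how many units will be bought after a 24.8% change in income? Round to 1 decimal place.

471.5

%ΔQ ≈ η × %ΔI = -1.95 × 24.8% = -48.36%.
New Q ≈ 913 × (1 − 0.4836) = 471.5.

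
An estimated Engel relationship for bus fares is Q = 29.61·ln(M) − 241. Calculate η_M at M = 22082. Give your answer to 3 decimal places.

At M = 22082: Q = 55.175.
dQ/dM = 29.61/M = 0.00134091 at this income.
η = (dQ/dM)·(M/Q) = 0.00134091 × (22082/55.175) = 0.537.

0.537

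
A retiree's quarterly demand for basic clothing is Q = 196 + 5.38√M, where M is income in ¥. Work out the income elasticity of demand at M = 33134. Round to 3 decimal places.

0.417

At M = 33134: Q = 1175.308.
dQ/dM = 5.38/(2√M) = 0.014778 at this income.
η = (dQ/dM)·(M/Q) = 0.014778 × (33134/1175.308) = 0.417.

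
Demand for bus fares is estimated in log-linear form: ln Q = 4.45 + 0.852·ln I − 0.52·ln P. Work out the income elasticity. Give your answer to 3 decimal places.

In a log-linear demand, the coefficient on ln I is the income elasticity.
So η = 0.852.

0.852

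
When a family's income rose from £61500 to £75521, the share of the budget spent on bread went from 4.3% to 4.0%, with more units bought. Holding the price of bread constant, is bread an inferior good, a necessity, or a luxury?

necessity

Quantity rises but the budget share falls as income rises, so 0 < η < 1.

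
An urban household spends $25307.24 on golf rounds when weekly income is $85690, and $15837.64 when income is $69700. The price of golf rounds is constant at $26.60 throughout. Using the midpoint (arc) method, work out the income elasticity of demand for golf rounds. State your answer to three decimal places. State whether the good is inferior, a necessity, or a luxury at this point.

With a constant price, Q₁ = 25307.24/26.60 = 951.400 and Q₂ = 15837.64/26.60 = 595.400 (equivalently, work directly with expenditure since P cancels).
Midpoint %ΔQ = (15837.64 − 25307.24)/20572.44 = -0.46031; midpoint %ΔI = (69700 − 85690)/77695 = -0.20580.
η = -0.46031 / -0.20580 = 2.237.
η > 1 ⇒ luxury.

2.237 (luxury)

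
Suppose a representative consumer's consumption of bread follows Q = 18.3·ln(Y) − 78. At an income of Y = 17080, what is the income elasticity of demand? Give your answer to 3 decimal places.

0.182

At Y = 17080: Q = 100.346.
dQ/dY = 18.3/Y = 0.00107143 at this income.
η = (dQ/dY)·(Y/Q) = 0.00107143 × (17080/100.346) = 0.182.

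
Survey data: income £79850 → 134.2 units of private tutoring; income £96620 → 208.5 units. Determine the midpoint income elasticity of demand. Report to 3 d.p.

2.281

ΔQ = 208.5 − 134.2 = 74.3; midpoint Q̄ = (134.2 + 208.5)/2 = 171.35.
ΔI = 96620 − 79850 = 16770; midpoint Ī = (79850 + 96620)/2 = 88235.
η = (ΔQ/Q̄) ÷ (ΔI/Ī) = (74.3/171.35) ÷ (16770/88235) = 2.281.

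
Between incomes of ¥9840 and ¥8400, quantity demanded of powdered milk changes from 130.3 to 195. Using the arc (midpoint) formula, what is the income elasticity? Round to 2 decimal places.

-2.52

ΔQ = 195 − 130.3 = 64.7; midpoint Q̄ = (130.3 + 195)/2 = 162.65.
ΔI = 8400 − 9840 = -1440; midpoint Ī = (9840 + 8400)/2 = 9120.
η = (ΔQ/Q̄) ÷ (ΔI/Ī) = (64.7/162.65) ÷ (-1440/9120) = -2.52.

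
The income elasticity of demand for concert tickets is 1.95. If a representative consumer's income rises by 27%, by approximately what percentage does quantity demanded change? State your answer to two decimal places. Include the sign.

52.65%

%ΔQ ≈ η × %ΔI = 1.95 × 27% = 52.65%.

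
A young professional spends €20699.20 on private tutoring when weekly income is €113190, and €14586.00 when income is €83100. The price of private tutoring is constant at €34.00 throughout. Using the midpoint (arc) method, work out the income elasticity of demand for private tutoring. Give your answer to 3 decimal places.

1.130

With a constant price, Q₁ = 20699.20/34.00 = 608.800 and Q₂ = 14586.00/34.00 = 429.000 (equivalently, work directly with expenditure since P cancels).
Midpoint %ΔQ = (14586.00 − 20699.20)/17642.60 = -0.34650; midpoint %ΔI = (83100 − 113190)/98145 = -0.30659.
η = -0.34650 / -0.30659 = 1.130.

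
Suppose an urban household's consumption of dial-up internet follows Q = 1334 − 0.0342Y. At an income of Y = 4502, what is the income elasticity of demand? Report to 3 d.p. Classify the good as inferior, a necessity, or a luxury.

At Y = 4502: Q = 1180.032.
dQ/dY = −0.0342.
η = (dQ/dY)·(Y/Q) = -0.0342 × (4502/1180.032) = -0.130.
Since η < 0, the good is an inferior good.

-0.130 (inferior good)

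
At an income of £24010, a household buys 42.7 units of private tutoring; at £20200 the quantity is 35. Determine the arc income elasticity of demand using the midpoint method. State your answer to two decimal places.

1.15

ΔQ = 35 − 42.7 = -7.7; midpoint Q̄ = (42.7 + 35)/2 = 38.85.
ΔI = 20200 − 24010 = -3810; midpoint Ī = (24010 + 20200)/2 = 22105.
η = (ΔQ/Q̄) ÷ (ΔI/Ī) = (-7.7/38.85) ÷ (-3810/22105) = 1.15.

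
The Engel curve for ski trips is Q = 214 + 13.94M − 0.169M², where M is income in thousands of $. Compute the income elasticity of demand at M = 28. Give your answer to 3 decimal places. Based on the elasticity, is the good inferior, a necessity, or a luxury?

0.266 (necessity)

At M = 28: Q = 471.8240.
dQ/dM = 13.94 − 0.338M = 4.47600.
η = (dQ/dM)·(M/Q) = 4.47600 × (28/471.8240) = 0.266.
0 < η < 1 ⇒ necessity.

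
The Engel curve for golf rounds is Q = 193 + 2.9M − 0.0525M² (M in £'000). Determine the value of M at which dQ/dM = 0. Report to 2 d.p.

dQ/dM = 2.9 − 0.105M.
The good is inferior where dQ/dM < 0. Setting dQ/dM = 0 gives M = 2.9 / 0.105 = 27.62.

27.62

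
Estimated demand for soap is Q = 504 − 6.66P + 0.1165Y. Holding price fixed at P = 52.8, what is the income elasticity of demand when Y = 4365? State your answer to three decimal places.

0.769

At P = 52.8, Y = 4365: Q = 660.875.
Holding P constant, ∂Q/∂Y = 0.1165.
η_Y = (∂Q/∂Y)·(Y/Q) = 0.1165 × (4365/660.875) = 0.769.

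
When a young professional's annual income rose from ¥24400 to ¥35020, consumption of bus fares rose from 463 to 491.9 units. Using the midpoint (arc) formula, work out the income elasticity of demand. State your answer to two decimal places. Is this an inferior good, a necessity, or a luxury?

0.17 (necessity)

ΔQ = 491.9 − 463 = 28.9; midpoint Q̄ = (463 + 491.9)/2 = 477.45.
ΔI = 35020 − 24400 = 10620; midpoint Ī = (24400 + 35020)/2 = 29710.
η = (ΔQ/Q̄) ÷ (ΔI/Ī) = (28.9/477.45) ÷ (10620/29710) = 0.17.
0 < η < 1 ⇒ necessity.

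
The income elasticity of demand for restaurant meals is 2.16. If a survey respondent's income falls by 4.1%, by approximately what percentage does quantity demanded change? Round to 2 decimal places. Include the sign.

-8.86%

%ΔQ ≈ η × %ΔI = 2.16 × (-4.1%) = -8.86%.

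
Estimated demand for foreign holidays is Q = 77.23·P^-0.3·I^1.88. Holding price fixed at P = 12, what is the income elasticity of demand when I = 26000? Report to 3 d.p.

For a multiplicative demand Q = A·P^α·I^β, the income elasticity is β everywhere.
Here β = 1.88, so η = 1.880.

1.880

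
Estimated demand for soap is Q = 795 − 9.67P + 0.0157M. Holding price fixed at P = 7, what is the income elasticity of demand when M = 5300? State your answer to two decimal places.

0.10

At P = 7, M = 5300: Q = 810.520.
Holding P constant, ∂Q/∂M = 0.0157.
η_M = (∂Q/∂M)·(M/Q) = 0.0157 × (5300/810.520) = 0.10.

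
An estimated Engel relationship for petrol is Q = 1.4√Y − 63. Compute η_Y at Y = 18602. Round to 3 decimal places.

0.746

At Y = 18602: Q = 127.945.
dQ/dY = 1.4/(2√Y) = 0.00513237 at this income.
η = (dQ/dY)·(Y/Q) = 0.00513237 × (18602/127.945) = 0.746.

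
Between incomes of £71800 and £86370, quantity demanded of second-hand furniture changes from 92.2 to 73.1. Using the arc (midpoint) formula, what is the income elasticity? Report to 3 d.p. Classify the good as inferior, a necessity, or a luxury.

-1.254 (inferior good)

ΔQ = 73.1 − 92.2 = -19.1; midpoint Q̄ = (92.2 + 73.1)/2 = 82.65.
ΔI = 86370 − 71800 = 14570; midpoint Ī = (71800 + 86370)/2 = 79085.
η = (ΔQ/Q̄) ÷ (ΔI/Ī) = (-19.1/82.65) ÷ (14570/79085) = -1.254.
η < 0 ⇒ inferior good.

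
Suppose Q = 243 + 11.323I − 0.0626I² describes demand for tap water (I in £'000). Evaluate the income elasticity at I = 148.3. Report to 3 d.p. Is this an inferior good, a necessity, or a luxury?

-1.970 (inferior good)

At I = 148.3: Q = 545.4460.
dQ/dI = 11.323 − 0.1252I = -7.24416.
η = (dQ/dI)·(I/Q) = -7.24416 × (148.3/545.4460) = -1.970.
η < 0 ⇒ inferior good.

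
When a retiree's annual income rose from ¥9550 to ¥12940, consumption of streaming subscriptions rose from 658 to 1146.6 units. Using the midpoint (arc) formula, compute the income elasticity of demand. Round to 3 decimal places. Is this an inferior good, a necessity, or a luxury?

1.796 (luxury)

ΔQ = 1146.6 − 658 = 488.6; midpoint Q̄ = (658 + 1146.6)/2 = 902.3.
ΔI = 12940 − 9550 = 3390; midpoint Ī = (9550 + 12940)/2 = 11245.
η = (ΔQ/Q̄) ÷ (ΔI/Ī) = (488.6/902.3) ÷ (3390/11245) = 1.796.
η > 1 ⇒ luxury.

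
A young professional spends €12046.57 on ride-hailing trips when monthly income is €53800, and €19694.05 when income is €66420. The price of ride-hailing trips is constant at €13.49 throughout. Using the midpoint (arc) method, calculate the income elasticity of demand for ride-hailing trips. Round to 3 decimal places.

With a constant price, Q₁ = 12046.57/13.49 = 893.000 and Q₂ = 19694.05/13.49 = 1459.900 (equivalently, work directly with expenditure since P cancels).
Midpoint %ΔQ = (19694.05 − 12046.57)/15870.31 = 0.48187; midpoint %ΔI = (66420 − 53800)/60110 = 0.20995.
η = 0.48187 / 0.20995 = 2.295.

2.295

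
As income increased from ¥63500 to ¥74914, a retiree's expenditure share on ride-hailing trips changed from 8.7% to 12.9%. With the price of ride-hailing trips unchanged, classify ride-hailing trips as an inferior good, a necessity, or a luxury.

luxury

The budget share rises as income rises, so η > 1.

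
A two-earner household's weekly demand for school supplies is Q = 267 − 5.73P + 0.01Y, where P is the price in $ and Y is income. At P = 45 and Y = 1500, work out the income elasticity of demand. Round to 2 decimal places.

At P = 45, Y = 1500: Q = 24.150.
Holding P constant, ∂Q/∂Y = 0.01.
η_Y = (∂Q/∂Y)·(Y/Q) = 0.01 × (1500/24.150) = 0.62.

0.62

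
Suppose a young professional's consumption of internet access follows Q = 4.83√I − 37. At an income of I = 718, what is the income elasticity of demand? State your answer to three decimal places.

At I = 718: Q = 92.422.
dQ/dI = 4.83/(2√I) = 0.090127 at this income.
η = (dQ/dI)·(I/Q) = 0.090127 × (718/92.422) = 0.700.

0.700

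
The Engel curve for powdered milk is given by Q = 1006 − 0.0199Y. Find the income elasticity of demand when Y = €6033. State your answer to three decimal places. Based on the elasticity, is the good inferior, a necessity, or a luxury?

-0.136 (inferior good)

At Y = 6033: Q = 885.943.
dQ/dY = −0.0199.
η = (dQ/dY)·(Y/Q) = -0.0199 × (6033/885.943) = -0.136.
Since η < 0, the good is an inferior good.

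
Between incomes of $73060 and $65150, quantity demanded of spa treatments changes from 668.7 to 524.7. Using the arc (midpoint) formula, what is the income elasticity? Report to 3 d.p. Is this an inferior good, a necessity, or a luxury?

2.108 (luxury)

ΔQ = 524.7 − 668.7 = -144; midpoint Q̄ = (668.7 + 524.7)/2 = 596.7.
ΔI = 65150 − 73060 = -7910; midpoint Ī = (73060 + 65150)/2 = 69105.
η = (ΔQ/Q̄) ÷ (ΔI/Ī) = (-144/596.7) ÷ (-7910/69105) = 2.108.
η > 1 ⇒ luxury.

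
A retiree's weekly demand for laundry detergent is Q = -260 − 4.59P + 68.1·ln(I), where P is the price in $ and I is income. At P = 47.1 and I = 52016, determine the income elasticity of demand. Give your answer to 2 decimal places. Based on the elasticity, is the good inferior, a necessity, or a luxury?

0.26 (necessity)

At P = 47.1, I = 52016: Q = 263.330.
Holding P constant, ∂Q/∂I = 68.1/I = 0.00130921.
η_I = (∂Q/∂I)·(I/Q) = 0.00130921 × (52016/263.330) = 0.26.
Since 0 < η < 1, this is a necessity.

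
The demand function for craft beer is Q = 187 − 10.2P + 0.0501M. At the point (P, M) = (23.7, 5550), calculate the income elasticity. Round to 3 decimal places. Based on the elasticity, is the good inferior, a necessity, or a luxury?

At P = 23.7, M = 5550: Q = 223.315.
Holding P constant, ∂Q/∂M = 0.0501.
η_M = (∂Q/∂M)·(M/Q) = 0.0501 × (5550/223.315) = 1.245.
Since η > 1, this is a luxury.

1.245 (luxury)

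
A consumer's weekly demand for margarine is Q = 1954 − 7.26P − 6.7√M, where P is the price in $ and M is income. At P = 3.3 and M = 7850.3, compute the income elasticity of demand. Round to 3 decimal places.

At P = 3.3, M = 7850.3: Q = 1336.409.
Holding P constant, ∂Q/∂M = -6.7/(2√M) = -0.0378096.
η_M = (∂Q/∂M)·(M/Q) = -0.0378096 × (7850.3/1336.409) = -0.222.

-0.222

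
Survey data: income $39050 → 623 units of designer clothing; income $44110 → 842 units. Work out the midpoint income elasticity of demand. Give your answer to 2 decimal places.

ΔQ = 842 − 623 = 219; midpoint Q̄ = (623 + 842)/2 = 732.5.
ΔI = 44110 − 39050 = 5060; midpoint Ī = (39050 + 44110)/2 = 41580.
η = (ΔQ/Q̄) ÷ (ΔI/Ī) = (219/732.5) ÷ (5060/41580) = 2.46.

2.46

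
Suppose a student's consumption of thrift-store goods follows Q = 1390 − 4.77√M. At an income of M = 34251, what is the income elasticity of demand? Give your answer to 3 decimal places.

-0.870

At M = 34251: Q = 507.215.
dQ/dM = -4.77/(2√M) = -0.012887 at this income.
η = (dQ/dM)·(M/Q) = -0.012887 × (34251/507.215) = -0.870.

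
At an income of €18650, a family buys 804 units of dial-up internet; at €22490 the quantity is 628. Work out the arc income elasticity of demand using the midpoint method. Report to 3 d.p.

ΔQ = 628 − 804 = -176; midpoint Q̄ = (804 + 628)/2 = 716.
ΔI = 22490 − 18650 = 3840; midpoint Ī = (18650 + 22490)/2 = 20570.
η = (ΔQ/Q̄) ÷ (ΔI/Ī) = (-176/716) ÷ (3840/20570) = -1.317.

-1.317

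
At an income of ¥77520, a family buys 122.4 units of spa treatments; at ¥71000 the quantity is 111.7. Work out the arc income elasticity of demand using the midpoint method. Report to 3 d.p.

ΔQ = 111.7 − 122.4 = -10.7; midpoint Q̄ = (122.4 + 111.7)/2 = 117.05.
ΔI = 71000 − 77520 = -6520; midpoint Ī = (77520 + 71000)/2 = 74260.
η = (ΔQ/Q̄) ÷ (ΔI/Ī) = (-10.7/117.05) ÷ (-6520/74260) = 1.041.

1.041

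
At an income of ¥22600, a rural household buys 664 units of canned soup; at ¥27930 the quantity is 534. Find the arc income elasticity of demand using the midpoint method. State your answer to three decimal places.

ΔQ = 534 − 664 = -130; midpoint Q̄ = (664 + 534)/2 = 599.
ΔI = 27930 − 22600 = 5330; midpoint Ī = (22600 + 27930)/2 = 25265.
η = (ΔQ/Q̄) ÷ (ΔI/Ī) = (-130/599) ÷ (5330/25265) = -1.029.

-1.029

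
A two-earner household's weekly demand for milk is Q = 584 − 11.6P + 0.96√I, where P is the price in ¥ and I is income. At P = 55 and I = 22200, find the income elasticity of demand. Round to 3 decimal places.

0.803

At P = 55, I = 22200: Q = 89.037.
Holding P constant, ∂Q/∂I = 0.96/(2√I) = 0.00322155.
η_I = (∂Q/∂I)·(I/Q) = 0.00322155 × (22200/89.037) = 0.803.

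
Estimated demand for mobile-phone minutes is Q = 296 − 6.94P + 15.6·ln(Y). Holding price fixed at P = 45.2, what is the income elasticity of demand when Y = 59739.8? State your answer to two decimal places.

0.10

At P = 45.2, Y = 59739.8: Q = 153.877.
Holding P constant, ∂Q/∂Y = 15.6/Y = 0.000261132.
η_Y = (∂Q/∂Y)·(Y/Q) = 0.000261132 × (59739.8/153.877) = 0.10.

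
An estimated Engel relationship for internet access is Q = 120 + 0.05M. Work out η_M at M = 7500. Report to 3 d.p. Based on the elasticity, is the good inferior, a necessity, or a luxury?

0.758 (necessity)

At M = 7500: Q = 495.000.
dQ/dM = 0.05.
η = (dQ/dM)·(M/Q) = 0.05 × (7500/495.000) = 0.758.
Since 0 < η < 1, the good is a necessity.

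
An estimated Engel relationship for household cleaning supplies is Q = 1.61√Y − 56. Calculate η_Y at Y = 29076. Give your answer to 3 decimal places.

0.628

At Y = 29076: Q = 218.532.
dQ/dY = 1.61/(2√Y) = 0.00472094 at this income.
η = (dQ/dY)·(Y/Q) = 0.00472094 × (29076/218.532) = 0.628.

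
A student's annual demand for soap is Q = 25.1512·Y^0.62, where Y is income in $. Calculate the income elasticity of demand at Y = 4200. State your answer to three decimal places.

For Q = A·Y^β the income elasticity is constant and equal to β.
Here β = 0.62, so η = 0.620.

0.620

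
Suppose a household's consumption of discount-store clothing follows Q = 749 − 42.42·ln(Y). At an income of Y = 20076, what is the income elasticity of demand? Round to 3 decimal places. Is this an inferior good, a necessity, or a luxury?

-0.129 (inferior good)

At Y = 20076: Q = 328.733.
dQ/dY = -42.42/Y = -0.00211297 at this income.
η = (dQ/dY)·(Y/Q) = -0.00211297 × (20076/328.733) = -0.129.
Since η < 0, the good is an inferior good.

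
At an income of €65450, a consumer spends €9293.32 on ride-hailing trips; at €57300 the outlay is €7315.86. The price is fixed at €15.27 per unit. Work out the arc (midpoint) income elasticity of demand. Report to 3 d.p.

With a constant price, Q₁ = 9293.32/15.27 = 608.600 and Q₂ = 7315.86/15.27 = 479.100 (equivalently, work directly with expenditure since P cancels).
Midpoint %ΔQ = (7315.86 − 9293.32)/8304.59 = -0.23812; midpoint %ΔI = (57300 − 65450)/61375 = -0.13279.
η = -0.23812 / -0.13279 = 1.793.

1.793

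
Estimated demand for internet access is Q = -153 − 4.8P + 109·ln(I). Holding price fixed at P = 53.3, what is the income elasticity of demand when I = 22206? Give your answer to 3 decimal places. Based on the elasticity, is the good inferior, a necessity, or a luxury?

At P = 53.3, I = 22206: Q = 682.045.
Holding P constant, ∂Q/∂I = 109/I = 0.00490858.
η_I = (∂Q/∂I)·(I/Q) = 0.00490858 × (22206/682.045) = 0.160.
Since 0 < η < 1, this is a necessity.

0.160 (necessity)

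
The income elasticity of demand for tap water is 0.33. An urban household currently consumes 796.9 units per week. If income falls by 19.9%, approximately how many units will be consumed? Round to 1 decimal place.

744.6

%ΔQ ≈ η × %ΔI = 0.33 × (-19.9%) = -6.567%.
New Q ≈ 796.9 × (1 − 0.06567) = 744.6.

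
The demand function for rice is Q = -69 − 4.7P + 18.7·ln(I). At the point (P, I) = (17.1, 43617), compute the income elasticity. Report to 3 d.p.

At P = 17.1, I = 43617: Q = 50.406.
Holding P constant, ∂Q/∂I = 18.7/I = 0.000428732.
η_I = (∂Q/∂I)·(I/Q) = 0.000428732 × (43617/50.406) = 0.371.

0.371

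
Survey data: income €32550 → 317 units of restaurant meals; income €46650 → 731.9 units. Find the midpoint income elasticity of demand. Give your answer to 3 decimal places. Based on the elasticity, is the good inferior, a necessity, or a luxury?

ΔQ = 731.9 − 317 = 414.9; midpoint Q̄ = (317 + 731.9)/2 = 524.45.
ΔI = 46650 − 32550 = 14100; midpoint Ī = (32550 + 46650)/2 = 39600.
η = (ΔQ/Q̄) ÷ (ΔI/Ī) = (414.9/524.45) ÷ (14100/39600) = 2.222.
η > 1 ⇒ luxury.

2.222 (luxury)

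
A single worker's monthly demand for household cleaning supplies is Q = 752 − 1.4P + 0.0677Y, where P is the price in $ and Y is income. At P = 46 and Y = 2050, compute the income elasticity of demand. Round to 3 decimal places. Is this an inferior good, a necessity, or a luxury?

0.168 (necessity)

At P = 46, Y = 2050: Q = 826.385.
Holding P constant, ∂Q/∂Y = 0.0677.
η_Y = (∂Q/∂Y)·(Y/Q) = 0.0677 × (2050/826.385) = 0.168.
Since 0 < η < 1, this is a necessity.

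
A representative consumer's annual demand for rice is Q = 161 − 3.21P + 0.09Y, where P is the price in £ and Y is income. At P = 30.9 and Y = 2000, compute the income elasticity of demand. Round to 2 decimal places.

0.74

At P = 30.9, Y = 2000: Q = 241.811.
Holding P constant, ∂Q/∂Y = 0.09.
η_Y = (∂Q/∂Y)·(Y/Q) = 0.09 × (2000/241.811) = 0.74.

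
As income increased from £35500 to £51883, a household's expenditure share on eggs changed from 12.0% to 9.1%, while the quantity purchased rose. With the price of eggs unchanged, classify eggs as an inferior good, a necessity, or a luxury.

necessity

Quantity rises but the budget share falls as income rises, so 0 < η < 1.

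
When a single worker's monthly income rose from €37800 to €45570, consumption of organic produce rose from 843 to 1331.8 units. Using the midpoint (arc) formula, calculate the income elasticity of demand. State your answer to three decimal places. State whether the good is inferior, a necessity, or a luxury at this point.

2.412 (luxury)

ΔQ = 1331.8 − 843 = 488.8; midpoint Q̄ = (843 + 1331.8)/2 = 1087.4.
ΔI = 45570 − 37800 = 7770; midpoint Ī = (37800 + 45570)/2 = 41685.
η = (ΔQ/Q̄) ÷ (ΔI/Ī) = (488.8/1087.4) ÷ (7770/41685) = 2.412.
η > 1 ⇒ luxury.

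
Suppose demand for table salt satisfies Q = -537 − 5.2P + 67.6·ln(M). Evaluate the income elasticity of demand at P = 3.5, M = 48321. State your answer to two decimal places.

0.39

At P = 3.5, M = 48321: Q = 173.908.
Holding P constant, ∂Q/∂M = 67.6/M = 0.00139898.
η_M = (∂Q/∂M)·(M/Q) = 0.00139898 × (48321/173.908) = 0.39.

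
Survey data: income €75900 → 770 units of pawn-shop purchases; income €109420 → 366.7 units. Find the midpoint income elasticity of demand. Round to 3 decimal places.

ΔQ = 366.7 − 770 = -403.3; midpoint Q̄ = (770 + 366.7)/2 = 568.35.
ΔI = 109420 − 75900 = 33520; midpoint Ī = (75900 + 109420)/2 = 92660.
η = (ΔQ/Q̄) ÷ (ΔI/Ī) = (-403.3/568.35) ÷ (33520/92660) = -1.962.

-1.962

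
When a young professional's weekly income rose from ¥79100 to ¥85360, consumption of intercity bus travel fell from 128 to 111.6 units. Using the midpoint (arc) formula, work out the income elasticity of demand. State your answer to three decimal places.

-1.798

ΔQ = 111.6 − 128 = -16.4; midpoint Q̄ = (128 + 111.6)/2 = 119.8.
ΔI = 85360 − 79100 = 6260; midpoint Ī = (79100 + 85360)/2 = 82230.
η = (ΔQ/Q̄) ÷ (ΔI/Ī) = (-16.4/119.8) ÷ (6260/82230) = -1.798.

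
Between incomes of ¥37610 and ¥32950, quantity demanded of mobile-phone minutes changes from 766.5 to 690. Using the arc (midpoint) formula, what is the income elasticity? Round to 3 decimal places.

ΔQ = 690 − 766.5 = -76.5; midpoint Q̄ = (766.5 + 690)/2 = 728.25.
ΔI = 32950 − 37610 = -4660; midpoint Ī = (37610 + 32950)/2 = 35280.
η = (ΔQ/Q̄) ÷ (ΔI/Ī) = (-76.5/728.25) ÷ (-4660/35280) = 0.795.

0.795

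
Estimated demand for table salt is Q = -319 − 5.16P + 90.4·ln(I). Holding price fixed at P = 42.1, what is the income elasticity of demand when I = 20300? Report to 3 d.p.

At P = 42.1, I = 20300: Q = 360.385.
Holding P constant, ∂Q/∂I = 90.4/I = 0.0044532.
η_I = (∂Q/∂I)·(I/Q) = 0.0044532 × (20300/360.385) = 0.251.

0.251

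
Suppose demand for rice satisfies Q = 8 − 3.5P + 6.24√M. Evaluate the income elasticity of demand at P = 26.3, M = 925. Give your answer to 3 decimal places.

0.897

At P = 26.3, M = 925: Q = 105.732.
Holding P constant, ∂Q/∂M = 6.24/(2√M) = 0.102585.
η_M = (∂Q/∂M)·(M/Q) = 0.102585 × (925/105.732) = 0.897.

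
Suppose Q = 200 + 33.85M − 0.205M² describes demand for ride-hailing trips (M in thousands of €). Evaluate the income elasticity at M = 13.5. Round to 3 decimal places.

At M = 13.5: Q = 619.6138.
dQ/dM = 33.85 − 0.41M = 28.31500.
η = (dQ/dM)·(M/Q) = 28.31500 × (13.5/619.6138) = 0.617.

0.617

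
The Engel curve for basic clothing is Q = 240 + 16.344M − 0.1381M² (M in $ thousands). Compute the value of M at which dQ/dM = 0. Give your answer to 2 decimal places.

dQ/dM = 16.344 − 0.2762M.
The good is inferior where dQ/dM < 0. Setting dQ/dM = 0 gives M = 16.344 / 0.2762 = 59.17.

59.17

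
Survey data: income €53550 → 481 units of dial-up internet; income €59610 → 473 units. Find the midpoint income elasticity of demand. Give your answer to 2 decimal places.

ΔQ = 473 − 481 = -8; midpoint Q̄ = (481 + 473)/2 = 477.
ΔI = 59610 − 53550 = 6060; midpoint Ī = (53550 + 59610)/2 = 56580.
η = (ΔQ/Q̄) ÷ (ΔI/Ī) = (-8/477) ÷ (6060/56580) = -0.16.

-0.16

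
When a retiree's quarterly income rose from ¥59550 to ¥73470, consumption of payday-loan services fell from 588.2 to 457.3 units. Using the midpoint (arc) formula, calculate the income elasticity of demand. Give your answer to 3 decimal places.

-1.196

ΔQ = 457.3 − 588.2 = -130.9; midpoint Q̄ = (588.2 + 457.3)/2 = 522.75.
ΔI = 73470 − 59550 = 13920; midpoint Ī = (59550 + 73470)/2 = 66510.
η = (ΔQ/Q̄) ÷ (ΔI/Ī) = (-130.9/522.75) ÷ (13920/66510) = -1.196.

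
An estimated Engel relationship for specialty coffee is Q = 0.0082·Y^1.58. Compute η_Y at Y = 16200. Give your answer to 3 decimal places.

1.580

For Q = A·Y^β the income elasticity is constant and equal to β.
Here β = 1.58, so η = 1.580.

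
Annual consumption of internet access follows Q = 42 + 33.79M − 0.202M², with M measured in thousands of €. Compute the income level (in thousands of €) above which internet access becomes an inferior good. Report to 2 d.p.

dQ/dM = 33.79 − 0.404M.
The good is inferior where dQ/dM < 0. Setting dQ/dM = 0 gives M = 33.79 / 0.404 = 83.64.

83.64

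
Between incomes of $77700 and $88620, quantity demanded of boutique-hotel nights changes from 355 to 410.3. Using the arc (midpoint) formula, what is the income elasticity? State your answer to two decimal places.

ΔQ = 410.3 − 355 = 55.3; midpoint Q̄ = (355 + 410.3)/2 = 382.65.
ΔI = 88620 − 77700 = 10920; midpoint Ī = (77700 + 88620)/2 = 83160.
η = (ΔQ/Q̄) ÷ (ΔI/Ī) = (55.3/382.65) ÷ (10920/83160) = 1.10.

1.10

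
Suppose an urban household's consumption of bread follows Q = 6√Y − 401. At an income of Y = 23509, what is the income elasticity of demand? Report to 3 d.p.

0.886

At Y = 23509: Q = 518.959.
dQ/dY = 6/(2√Y) = 0.0195661 at this income.
η = (dQ/dY)·(Y/Q) = 0.0195661 × (23509/518.959) = 0.886.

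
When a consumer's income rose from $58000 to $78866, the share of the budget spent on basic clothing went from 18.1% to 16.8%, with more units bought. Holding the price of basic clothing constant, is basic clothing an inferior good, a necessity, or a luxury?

necessity

Quantity rises but the budget share falls as income rises, so 0 < η < 1.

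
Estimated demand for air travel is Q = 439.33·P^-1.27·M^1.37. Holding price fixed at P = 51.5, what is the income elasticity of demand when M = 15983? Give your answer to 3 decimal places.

For a multiplicative demand Q = A·P^α·M^β, the income elasticity is β everywhere.
Here β = 1.37, so η = 1.370.

1.370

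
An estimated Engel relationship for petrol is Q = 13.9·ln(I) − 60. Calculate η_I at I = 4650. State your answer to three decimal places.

At I = 4650: Q = 57.380.
dQ/dI = 13.9/I = 0.00298925 at this income.
η = (dQ/dI)·(I/Q) = 0.00298925 × (4650/57.380) = 0.242.

0.242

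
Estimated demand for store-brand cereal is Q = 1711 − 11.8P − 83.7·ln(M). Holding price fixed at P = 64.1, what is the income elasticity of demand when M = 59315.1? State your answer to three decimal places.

At P = 64.1, M = 59315.1: Q = 34.705.
Holding P constant, ∂Q/∂M = -83.7/M = -0.00141111.
η_M = (∂Q/∂M)·(M/Q) = -0.00141111 × (59315.1/34.705) = -2.412.

-2.412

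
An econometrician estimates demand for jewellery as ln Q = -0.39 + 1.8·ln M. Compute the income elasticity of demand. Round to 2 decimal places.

1.80

In a log-linear demand, the coefficient on ln M is the income elasticity.
So η = 1.80.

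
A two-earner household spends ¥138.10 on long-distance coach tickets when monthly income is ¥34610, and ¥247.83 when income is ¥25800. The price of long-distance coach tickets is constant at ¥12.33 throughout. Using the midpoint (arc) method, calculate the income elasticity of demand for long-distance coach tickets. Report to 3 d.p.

With a constant price, Q₁ = 138.10/12.33 = 11.200 and Q₂ = 247.83/12.33 = 20.100 (equivalently, work directly with expenditure since P cancels).
Midpoint %ΔQ = (247.83 − 138.10)/192.97 = 0.56865; midpoint %ΔI = (25800 − 34610)/30205 = -0.29167.
η = 0.56865 / -0.29167 = -1.950.

-1.950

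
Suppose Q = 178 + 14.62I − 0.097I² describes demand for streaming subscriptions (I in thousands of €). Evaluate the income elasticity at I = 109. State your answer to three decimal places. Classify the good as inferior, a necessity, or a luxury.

-1.149 (inferior good)

At I = 109: Q = 619.1230.
dQ/dI = 14.62 − 0.194I = -6.52600.
η = (dQ/dI)·(I/Q) = -6.52600 × (109/619.1230) = -1.149.
η < 0 ⇒ inferior good.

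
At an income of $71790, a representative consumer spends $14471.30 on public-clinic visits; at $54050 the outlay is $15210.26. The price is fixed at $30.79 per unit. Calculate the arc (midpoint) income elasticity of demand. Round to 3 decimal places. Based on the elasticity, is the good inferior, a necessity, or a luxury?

With a constant price, Q₁ = 14471.30/30.79 = 470.000 and Q₂ = 15210.26/30.79 = 494.000 (equivalently, work directly with expenditure since P cancels).
Midpoint %ΔQ = (15210.26 − 14471.30)/14840.78 = 0.04979; midpoint %ΔI = (54050 − 71790)/62920 = -0.28195.
η = 0.04979 / -0.28195 = -0.177.
η < 0 ⇒ inferior good.

-0.177 (inferior good)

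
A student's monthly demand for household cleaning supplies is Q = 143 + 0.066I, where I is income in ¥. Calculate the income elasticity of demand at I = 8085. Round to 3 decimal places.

At I = 8085: Q = 676.610.
dQ/dI = 0.066.
η = (dQ/dI)·(I/Q) = 0.066 × (8085/676.610) = 0.789.

0.789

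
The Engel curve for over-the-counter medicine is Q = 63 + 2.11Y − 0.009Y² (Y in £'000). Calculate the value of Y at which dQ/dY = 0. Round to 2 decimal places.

117.22

dQ/dY = 2.11 − 0.018Y.
The good is inferior where dQ/dY < 0. Setting dQ/dY = 0 gives Y = 2.11 / 0.018 = 117.22.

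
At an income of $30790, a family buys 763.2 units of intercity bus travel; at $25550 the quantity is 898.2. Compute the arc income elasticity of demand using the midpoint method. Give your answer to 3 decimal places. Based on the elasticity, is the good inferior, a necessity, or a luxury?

ΔQ = 898.2 − 763.2 = 135; midpoint Q̄ = (763.2 + 898.2)/2 = 830.7.
ΔI = 25550 − 30790 = -5240; midpoint Ī = (30790 + 25550)/2 = 28170.
η = (ΔQ/Q̄) ÷ (ΔI/Ī) = (135/830.7) ÷ (-5240/28170) = -0.874.
η < 0 ⇒ inferior good.

-0.874 (inferior good)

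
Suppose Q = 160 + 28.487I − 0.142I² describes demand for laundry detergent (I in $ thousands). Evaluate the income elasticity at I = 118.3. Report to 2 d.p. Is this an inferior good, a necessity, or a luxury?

-0.39 (inferior good)

At I = 118.3: Q = 1542.7377.
dQ/dI = 28.487 − 0.284I = -5.11020.
η = (dQ/dI)·(I/Q) = -5.11020 × (118.3/1542.7377) = -0.39.
η < 0 ⇒ inferior good.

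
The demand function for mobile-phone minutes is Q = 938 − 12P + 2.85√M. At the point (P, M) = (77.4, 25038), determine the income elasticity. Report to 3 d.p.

0.490

At P = 77.4, M = 25038: Q = 460.167.
Holding P constant, ∂Q/∂M = 2.85/(2√M) = 0.00900565.
η_M = (∂Q/∂M)·(M/Q) = 0.00900565 × (25038/460.167) = 0.490.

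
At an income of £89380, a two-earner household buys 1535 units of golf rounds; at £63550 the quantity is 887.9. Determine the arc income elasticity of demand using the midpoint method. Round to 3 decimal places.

1.581

ΔQ = 887.9 − 1535 = -647.1; midpoint Q̄ = (1535 + 887.9)/2 = 1211.45.
ΔI = 63550 − 89380 = -25830; midpoint Ī = (89380 + 63550)/2 = 76465.
η = (ΔQ/Q̄) ÷ (ΔI/Ī) = (-647.1/1211.45) ÷ (-25830/76465) = 1.581.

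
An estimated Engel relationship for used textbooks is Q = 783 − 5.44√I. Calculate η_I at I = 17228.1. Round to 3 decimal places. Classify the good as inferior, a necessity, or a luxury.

-5.177 (inferior good)

At I = 17228.1: Q = 68.968.
dQ/dI = -5.44/(2√I) = -0.0207229 at this income.
η = (dQ/dI)·(I/Q) = -0.0207229 × (17228.1/68.968) = -5.177.
Since η < 0, the good is an inferior good.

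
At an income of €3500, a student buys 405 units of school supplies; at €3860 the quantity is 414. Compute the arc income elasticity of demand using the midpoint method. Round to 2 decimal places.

0.22

ΔQ = 414 − 405 = 9; midpoint Q̄ = (405 + 414)/2 = 409.5.
ΔI = 3860 − 3500 = 360; midpoint Ī = (3500 + 3860)/2 = 3680.
η = (ΔQ/Q̄) ÷ (ΔI/Ī) = (9/409.5) ÷ (360/3680) = 0.22.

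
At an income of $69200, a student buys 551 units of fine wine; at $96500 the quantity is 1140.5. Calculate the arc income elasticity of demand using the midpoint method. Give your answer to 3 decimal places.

2.115

ΔQ = 1140.5 − 551 = 589.5; midpoint Q̄ = (551 + 1140.5)/2 = 845.75.
ΔI = 96500 − 69200 = 27300; midpoint Ī = (69200 + 96500)/2 = 82850.
η = (ΔQ/Q̄) ÷ (ΔI/Ī) = (589.5/845.75) ÷ (27300/82850) = 2.115.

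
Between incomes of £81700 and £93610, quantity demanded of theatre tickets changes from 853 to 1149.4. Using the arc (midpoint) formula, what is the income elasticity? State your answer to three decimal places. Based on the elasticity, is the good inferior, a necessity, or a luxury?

2.179 (luxury)

ΔQ = 1149.4 − 853 = 296.4; midpoint Q̄ = (853 + 1149.4)/2 = 1001.2.
ΔI = 93610 − 81700 = 11910; midpoint Ī = (81700 + 93610)/2 = 87655.
η = (ΔQ/Q̄) ÷ (ΔI/Ī) = (296.4/1001.2) ÷ (11910/87655) = 2.179.
η > 1 ⇒ luxury.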